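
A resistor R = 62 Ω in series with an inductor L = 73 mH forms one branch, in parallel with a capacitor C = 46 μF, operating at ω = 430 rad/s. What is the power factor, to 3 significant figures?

X_L = ωL = 31.4 Ω
X_C = 1/(ωC) = 50.6 Ω
Branch 1 (R+jX_L): Z₁ = 62.0 + j31.4 Ω, |Z₁| = 69.5 Ω
Branch 2 (−jX_C): Z₂ = −j50.6 Ω
Parallel: Z = Z₁Z₂/(Z₁+Z₂), |Z| = 54.1 Ω, ∠Z = -46.0°
cos φ = cos(-46.0°) = 0.695

0.695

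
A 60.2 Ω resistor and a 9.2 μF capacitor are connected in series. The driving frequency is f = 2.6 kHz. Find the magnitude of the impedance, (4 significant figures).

60.57 Ω

ω = 2πf = 16340 rad/s
X_C = 1/(ωC) = 6.654 Ω
Z = 60.20 − j6.654 Ω
|Z| = √(60.20² + 6.654²) = 60.57 Ω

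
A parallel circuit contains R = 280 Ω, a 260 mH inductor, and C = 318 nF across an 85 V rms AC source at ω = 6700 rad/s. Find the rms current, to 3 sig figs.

331 mA

X_L = ωL = 1740 Ω
X_C = 1/(ωC) = 469 Ω
Parallel: admittances add. Y = 1/R + 1/(jωL) + jωC
Y = (0.00357 + j0.00156) S
|Y| = 0.00390 S → |Z| = 1/|Y| = 257 Ω, ∠Z = −∠Y = -23.5°
I = V/|Z| = 85/257 = 331 mA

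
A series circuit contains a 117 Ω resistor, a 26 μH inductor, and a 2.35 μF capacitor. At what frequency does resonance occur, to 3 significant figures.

ω₀ = 1/√(LC) = 1/√(2.6e-05 × 2.35e-06) = 127900 rad/s
f₀ = ω₀/(2π) = 20.4 kHz

20.4 kHz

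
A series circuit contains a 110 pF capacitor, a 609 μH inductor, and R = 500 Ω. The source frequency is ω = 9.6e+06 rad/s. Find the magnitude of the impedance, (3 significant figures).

4920 Ω

X_L = ωL = 5850 Ω
X_C = 1/(ωC) = 947 Ω
Net reactance X = X_L − X_C = 4900 Ω
Z = 500 + j4900 Ω
|Z| = √(500² + 4900²) = 4920 Ω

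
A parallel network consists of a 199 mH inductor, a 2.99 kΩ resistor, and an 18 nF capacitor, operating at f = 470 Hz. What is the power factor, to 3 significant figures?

0.199

ω = 2πf = 2953 rad/s
X_L = ωL = 588 Ω
X_C = 1/(ωC) = 18800 Ω
Parallel: admittances add. Y = 1/R + 1/(jωL) + jωC
Y = (0.000334 − j0.00165) S
|Y| = 0.00168 S → |Z| = 1/|Y| = 595 Ω, ∠Z = −∠Y = 78.5°
cos φ = cos(78.5°) = 0.199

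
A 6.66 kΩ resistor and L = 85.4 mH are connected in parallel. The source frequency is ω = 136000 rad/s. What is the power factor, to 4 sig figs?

0.8675

X_L = ωL = 11610 Ω
Parallel: admittances add. Y = 1/R + 1/(jωL)
Y = (0.0001502 − j8.61e-05) S
|Y| = 0.0001731 S → |Z| = 1/|Y| = 5778 Ω, ∠Z = −∠Y = 29.83°
cos φ = cos(29.83°) = 0.8675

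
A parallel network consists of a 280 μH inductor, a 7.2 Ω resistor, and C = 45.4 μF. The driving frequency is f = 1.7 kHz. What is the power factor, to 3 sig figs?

0.678

ω = 2πf = 10680 rad/s
X_L = ωL = 2.99 Ω
X_C = 1/(ωC) = 2.06 Ω
Parallel: admittances add. Y = 1/R + 1/(jωL) + jωC
Y = (0.139 + j0.151) S
|Y| = 0.205 S → |Z| = 1/|Y| = 4.88 Ω, ∠Z = −∠Y = -47.3°
cos φ = cos(-47.3°) = 0.678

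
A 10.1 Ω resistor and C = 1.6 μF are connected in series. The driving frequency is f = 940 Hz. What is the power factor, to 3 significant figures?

0.0950

ω = 2πf = 5906 rad/s
X_C = 1/(ωC) = 106 Ω
Z = 10.1 − j106 Ω
|Z| = √(10.1² + 106²) = 106 Ω
∠Z = arctan(-106/10.1) = -84.5°
cos φ = cos(-84.5°) = 0.0950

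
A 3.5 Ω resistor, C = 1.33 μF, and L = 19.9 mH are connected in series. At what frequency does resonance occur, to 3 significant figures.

ω₀ = 1/√(LC) = 1/√(0.0199 × 1.33e-06) = 6147 rad/s
f₀ = ω₀/(2π) = 978 Hz

978 Hz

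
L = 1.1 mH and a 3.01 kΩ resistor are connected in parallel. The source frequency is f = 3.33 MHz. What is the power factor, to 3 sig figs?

0.992

ω = 2πf = 2.092e+07 rad/s
X_L = ωL = 23000 Ω
Parallel: admittances add. Y = 1/R + 1/(jωL)
Y = (0.000332 − j4.34e-05) S
|Y| = 0.000335 S → |Z| = 1/|Y| = 2980 Ω, ∠Z = −∠Y = 7.45°
cos φ = cos(7.45°) = 0.992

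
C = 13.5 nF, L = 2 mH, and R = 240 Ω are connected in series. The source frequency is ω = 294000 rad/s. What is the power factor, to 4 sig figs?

X_L = ωL = 588.0 Ω
X_C = 1/(ωC) = 252.0 Ω
Net reactance X = X_L − X_C = 336.0 Ω
Z = 240.0 + j336.0 Ω
|Z| = √(240.0² + 336.0²) = 413.0 Ω
∠Z = arctan(336.0/240.0) = 54.47°
cos φ = cos(54.47°) = 0.5812

0.5812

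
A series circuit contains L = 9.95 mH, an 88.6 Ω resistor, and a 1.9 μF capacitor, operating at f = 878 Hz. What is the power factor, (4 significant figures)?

ω = 2πf = 5517 rad/s
X_L = ωL = 54.89 Ω
X_C = 1/(ωC) = 95.41 Ω
Net reactance X = X_L − X_C = -40.51 Ω
Z = 88.60 − j40.51 Ω
|Z| = √(88.60² + 40.51²) = 97.42 Ω
∠Z = arctan(-40.51/88.60) = -24.57°
cos φ = cos(-24.57°) = 0.9094

0.9094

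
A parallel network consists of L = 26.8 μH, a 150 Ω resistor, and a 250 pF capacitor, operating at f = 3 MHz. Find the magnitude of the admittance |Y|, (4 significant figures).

7.205 mS

ω = 2πf = 1.885e+07 rad/s
X_L = ωL = 505.2 Ω
X_C = 1/(ωC) = 212.2 Ω
Parallel: admittances add. Y = 1/R + 1/(jωL) + jωC
Y = (0.006667 + j0.002733) S
|Y| = 0.007205 S → |Z| = 1/|Y| = 138.8 Ω, ∠Z = −∠Y = -22.29°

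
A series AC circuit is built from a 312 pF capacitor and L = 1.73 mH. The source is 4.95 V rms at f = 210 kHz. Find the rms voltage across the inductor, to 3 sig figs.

ω = 2πf = 1.319e+06 rad/s
X_L = ωL = 2280 Ω
X_C = 1/(ωC) = 2430 Ω
Net reactance X = X_L − X_C = -146 Ω
Z = − j146 Ω
|Z| = √(0² + 146²) = 146 Ω
I = V/|Z| = 33.8 mA
V_L = I·|Z_L| = 0.0338 × 2280 = 77.2 V

77.2 V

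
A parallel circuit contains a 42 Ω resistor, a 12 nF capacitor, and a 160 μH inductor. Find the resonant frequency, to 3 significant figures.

115 kHz

ω₀ = 1/√(LC) = 1/√(0.00016 × 1.2e-08) = 721700 rad/s
f₀ = ω₀/(2π) = 115 kHz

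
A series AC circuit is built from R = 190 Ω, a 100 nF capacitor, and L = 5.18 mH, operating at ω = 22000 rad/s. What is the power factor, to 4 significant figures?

X_L = ωL = 114.0 Ω
X_C = 1/(ωC) = 454.5 Ω
Net reactance X = X_L − X_C = -340.6 Ω
Z = 190.0 − j340.6 Ω
|Z| = √(190.0² + 340.6²) = 390.0 Ω
∠Z = arctan(-340.6/190.0) = -60.84°
cos φ = cos(-60.84°) = 0.4872

0.4872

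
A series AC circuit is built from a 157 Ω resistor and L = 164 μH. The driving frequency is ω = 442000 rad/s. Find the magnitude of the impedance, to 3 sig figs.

173 Ω

X_L = ωL = 72.5 Ω
Z = 157 + j72.5 Ω
|Z| = √(157² + 72.5²) = 173 Ω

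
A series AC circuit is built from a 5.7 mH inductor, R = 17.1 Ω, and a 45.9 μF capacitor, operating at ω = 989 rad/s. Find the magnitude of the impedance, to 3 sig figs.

23.7 Ω

X_L = ωL = 5.64 Ω
X_C = 1/(ωC) = 22.0 Ω
Net reactance X = X_L − X_C = -16.4 Ω
Z = 17.1 − j16.4 Ω
|Z| = √(17.1² + 16.4²) = 23.7 Ω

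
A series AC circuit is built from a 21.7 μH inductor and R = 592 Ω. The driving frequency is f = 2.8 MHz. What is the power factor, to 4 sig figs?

ω = 2πf = 1.759e+07 rad/s
X_L = ωL = 381.8 Ω
Z = 592.0 + j381.8 Ω
|Z| = √(592.0² + 381.8²) = 704.4 Ω
∠Z = arctan(381.8/592.0) = 32.82°
cos φ = cos(32.82°) = 0.8404

0.8404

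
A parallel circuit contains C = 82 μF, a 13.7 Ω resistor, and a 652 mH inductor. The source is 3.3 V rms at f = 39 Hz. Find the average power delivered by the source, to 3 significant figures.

795 mW

ω = 2πf = 245.0 rad/s
X_L = ωL = 160 Ω
X_C = 1/(ωC) = 49.8 Ω
Parallel: admittances add. Y = 1/R + 1/(jωL) + jωC
Y = (0.0730 + j0.0138) S
|Y| = 0.0743 S → |Z| = 1/|Y| = 13.5 Ω, ∠Z = −∠Y = -10.7°
I = V/|Z| = 245 mA
P = VI cos φ = 3.3 × 0.245 × cos(-10.7°) = 795 mW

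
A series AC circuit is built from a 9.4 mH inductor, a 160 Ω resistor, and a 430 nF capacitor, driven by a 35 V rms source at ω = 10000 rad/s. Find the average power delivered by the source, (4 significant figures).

X_L = ωL = 94.00 Ω
X_C = 1/(ωC) = 232.6 Ω
Net reactance X = X_L − X_C = -138.6 Ω
Z = 160.0 − j138.6 Ω
|Z| = √(160.0² + 138.6²) = 211.7 Ω
∠Z = arctan(-138.6/160.0) = -40.89°
I = V/|Z| = 165.4 mA
P = VI cos φ = 35 × 0.1654 × cos(-40.89°) = 4.375 W

4.375 W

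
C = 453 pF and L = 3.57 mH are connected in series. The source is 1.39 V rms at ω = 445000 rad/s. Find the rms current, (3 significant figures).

X_L = ωL = 1590 Ω
X_C = 1/(ωC) = 4960 Ω
Net reactance X = X_L − X_C = -3370 Ω
Z = − j3370 Ω
|Z| = √(0² + 3370²) = 3370 Ω
I = V/|Z| = 1.39/3370 = 412 μA

412 μA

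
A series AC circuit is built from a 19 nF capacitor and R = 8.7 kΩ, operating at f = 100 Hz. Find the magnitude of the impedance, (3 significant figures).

84200 Ω

ω = 2πf = 628.3 rad/s
X_C = 1/(ωC) = 83800 Ω
Z = 8700 − j83800 Ω
|Z| = √(8700² + 83800²) = 84200 Ω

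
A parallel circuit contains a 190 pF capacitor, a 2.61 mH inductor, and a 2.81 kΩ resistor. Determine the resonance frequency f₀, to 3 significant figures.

ω₀ = 1/√(LC) = 1/√(0.00261 × 1.9e-10) = 1.42e+06 rad/s
f₀ = ω₀/(2π) = 226 kHz

226 kHz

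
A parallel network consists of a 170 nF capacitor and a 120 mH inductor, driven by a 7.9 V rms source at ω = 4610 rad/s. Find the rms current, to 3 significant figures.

8.09 mA

X_L = ωL = 553 Ω
X_C = 1/(ωC) = 1280 Ω
Parallel: admittances add. Y = 1/(jωL) + jωC
Y = (0 − j0.00102) S
|Y| = 0.00102 S → |Z| = 1/|Y| = 977 Ω, ∠Z = −∠Y = 90.0°
I = V/|Z| = 7.9/977 = 8.09 mA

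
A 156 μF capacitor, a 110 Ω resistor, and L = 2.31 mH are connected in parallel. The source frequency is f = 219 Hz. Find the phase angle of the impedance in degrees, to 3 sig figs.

ω = 2πf = 1376 rad/s
X_L = ωL = 3.18 Ω
X_C = 1/(ωC) = 4.66 Ω
Parallel: admittances add. Y = 1/R + 1/(jωL) + jωC
Y = (0.00909 − j0.0999) S
|Y| = 0.100 S → |Z| = 1/|Y| = 9.96 Ω, ∠Z = −∠Y = 84.8°

84.8°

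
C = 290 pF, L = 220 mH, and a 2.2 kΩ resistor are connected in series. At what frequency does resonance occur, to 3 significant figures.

ω₀ = 1/√(LC) = 1/√(0.22 × 2.9e-10) = 125200 rad/s
f₀ = ω₀/(2π) = 19.9 kHz

19.9 kHz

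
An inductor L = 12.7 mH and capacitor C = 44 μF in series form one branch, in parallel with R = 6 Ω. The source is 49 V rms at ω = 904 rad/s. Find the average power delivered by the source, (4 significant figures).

X_L = ωL = 11.48 Ω
X_C = 1/(ωC) = 25.14 Ω
Branch 1: Z₁ = R = 6.000 Ω
Branch 2 (series LC): Z₂ = j(X_L − X_C) = −j13.66 Ω
Parallel: Z = Z₁Z₂/(Z₁+Z₂), |Z| = 5.493 Ω, ∠Z = -23.71°
I = V/|Z| = 8.920 A
P = VI cos φ = 49 × 8.920 × cos(-23.71°) = 400.2 W

400.2 W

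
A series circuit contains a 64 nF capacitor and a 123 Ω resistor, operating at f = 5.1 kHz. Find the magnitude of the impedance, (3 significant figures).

ω = 2πf = 32040 rad/s
X_C = 1/(ωC) = 488 Ω
Z = 123 − j488 Ω
|Z| = √(123² + 488²) = 503 Ω

503 Ω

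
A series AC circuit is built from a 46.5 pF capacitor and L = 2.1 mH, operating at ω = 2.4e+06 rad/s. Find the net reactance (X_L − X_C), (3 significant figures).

-3920 Ω

X_L = ωL = 5040 Ω
X_C = 1/(ωC) = 8960 Ω
X = 5040 − 8960 = -3920 Ω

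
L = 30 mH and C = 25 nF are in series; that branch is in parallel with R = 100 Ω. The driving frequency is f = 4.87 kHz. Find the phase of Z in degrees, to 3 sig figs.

-14.4°

ω = 2πf = 30600 rad/s
X_L = ωL = 918 Ω
X_C = 1/(ωC) = 1310 Ω
Branch 1: Z₁ = R = 100 Ω
Branch 2 (series LC): Z₂ = j(X_L − X_C) = −j389 Ω
Parallel: Z = Z₁Z₂/(Z₁+Z₂), |Z| = 96.9 Ω, ∠Z = -14.4°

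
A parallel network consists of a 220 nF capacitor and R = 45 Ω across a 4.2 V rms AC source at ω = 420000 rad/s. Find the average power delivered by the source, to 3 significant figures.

X_C = 1/(ωC) = 10.8 Ω
Parallel: admittances add. Y = 1/R + jωC
Y = (0.0222 + j0.0924) S
|Y| = 0.0950 S → |Z| = 1/|Y| = 10.5 Ω, ∠Z = −∠Y = -76.5°
I = V/|Z| = 399 mA
P = VI cos φ = 4.2 × 0.399 × cos(-76.5°) = 392 mW

392 mW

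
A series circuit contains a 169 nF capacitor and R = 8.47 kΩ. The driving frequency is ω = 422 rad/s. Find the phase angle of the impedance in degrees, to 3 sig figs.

-58.9°

X_C = 1/(ωC) = 14000 Ω
Z = 8470 − j14000 Ω
|Z| = √(8470² + 14000²) = 16400 Ω
∠Z = arctan(-14000/8470) = -58.9°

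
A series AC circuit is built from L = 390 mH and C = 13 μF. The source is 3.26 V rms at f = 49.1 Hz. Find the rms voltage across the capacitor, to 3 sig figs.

6.30 V

ω = 2πf = 308.5 rad/s
X_L = ωL = 120 Ω
X_C = 1/(ωC) = 249 Ω
Net reactance X = X_L − X_C = -129 Ω
Z = − j129 Ω
|Z| = √(0² + 129²) = 129 Ω
I = V/|Z| = 25.3 mA
V_C = I·|Z_C| = 0.0253 × 249 = 6.30 V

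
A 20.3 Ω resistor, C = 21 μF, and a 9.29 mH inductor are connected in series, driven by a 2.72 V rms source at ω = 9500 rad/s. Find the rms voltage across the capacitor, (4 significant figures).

0.1591 V

X_L = ωL = 88.25 Ω
X_C = 1/(ωC) = 5.013 Ω
Net reactance X = X_L − X_C = 83.24 Ω
Z = 20.30 + j83.24 Ω
|Z| = √(20.30² + 83.24²) = 85.68 Ω
I = V/|Z| = 31.75 mA
V_C = I·|Z_C| = 0.03175 × 5.013 = 0.1591 V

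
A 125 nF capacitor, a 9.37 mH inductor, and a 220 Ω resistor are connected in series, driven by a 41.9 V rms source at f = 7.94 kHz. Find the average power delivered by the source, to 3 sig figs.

ω = 2πf = 49890 rad/s
X_L = ωL = 467 Ω
X_C = 1/(ωC) = 160 Ω
Net reactance X = X_L − X_C = 307 Ω
Z = 220 + j307 Ω
|Z| = √(220² + 307²) = 378 Ω
∠Z = arctan(307/220) = 54.4°
I = V/|Z| = 111 mA
P = VI cos φ = 41.9 × 0.111 × cos(54.4°) = 2.71 W

2.71 W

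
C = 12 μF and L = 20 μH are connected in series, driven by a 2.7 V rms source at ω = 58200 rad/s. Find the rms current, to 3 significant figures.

10.1 A

X_L = ωL = 1.16 Ω
X_C = 1/(ωC) = 1.43 Ω
Net reactance X = X_L − X_C = -0.268 Ω
Z = − j0.268 Ω
|Z| = √(0² + 0.268²) = 0.268 Ω
I = V/|Z| = 2.7/0.268 = 10.1 A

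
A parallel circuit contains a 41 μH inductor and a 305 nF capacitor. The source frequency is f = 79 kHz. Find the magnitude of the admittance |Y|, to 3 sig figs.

102 mS

ω = 2πf = 496400 rad/s
X_L = ωL = 20.4 Ω
X_C = 1/(ωC) = 6.61 Ω
Parallel: admittances add. Y = 1/(jωL) + jωC
Y = (0 + j0.102) S
|Y| = 0.102 S → |Z| = 1/|Y| = 9.78 Ω, ∠Z = −∠Y = -90.0°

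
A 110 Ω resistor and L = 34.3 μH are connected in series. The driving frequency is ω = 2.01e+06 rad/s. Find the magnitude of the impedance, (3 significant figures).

X_L = ωL = 68.9 Ω
Z = 110 + j68.9 Ω
|Z| = √(110² + 68.9²) = 130 Ω

130 Ω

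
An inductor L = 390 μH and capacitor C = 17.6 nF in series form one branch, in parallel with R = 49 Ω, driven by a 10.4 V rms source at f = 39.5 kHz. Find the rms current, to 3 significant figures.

226 mA

ω = 2πf = 248200 rad/s
X_L = ωL = 96.8 Ω
X_C = 1/(ωC) = 229 Ω
Branch 1: Z₁ = R = 49.0 Ω
Branch 2 (series LC): Z₂ = j(X_L − X_C) = −j132 Ω
Parallel: Z = Z₁Z₂/(Z₁+Z₂), |Z| = 45.9 Ω, ∠Z = -20.3°
I = V/|Z| = 10.4/45.9 = 226 mA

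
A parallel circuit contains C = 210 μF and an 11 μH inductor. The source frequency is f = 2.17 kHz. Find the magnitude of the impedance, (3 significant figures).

ω = 2πf = 13630 rad/s
X_L = ωL = 0.150 Ω
X_C = 1/(ωC) = 0.349 Ω
Parallel: admittances add. Y = 1/(jωL) + jωC
Y = (0 − j3.80) S
|Y| = 3.80 S → |Z| = 1/|Y| = 0.263 Ω, ∠Z = −∠Y = 90.0°

0.263 Ω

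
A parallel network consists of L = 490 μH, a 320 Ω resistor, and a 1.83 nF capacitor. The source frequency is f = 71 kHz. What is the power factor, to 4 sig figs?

ω = 2πf = 446100 rad/s
X_L = ωL = 218.6 Ω
X_C = 1/(ωC) = 1225 Ω
Parallel: admittances add. Y = 1/R + 1/(jωL) + jωC
Y = (0.003125 − j0.003758) S
|Y| = 0.004888 S → |Z| = 1/|Y| = 204.6 Ω, ∠Z = −∠Y = 50.26°
cos φ = cos(50.26°) = 0.6393

0.6393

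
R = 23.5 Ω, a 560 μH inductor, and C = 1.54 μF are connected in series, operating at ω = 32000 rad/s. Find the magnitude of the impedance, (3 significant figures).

23.6 Ω

X_L = ωL = 17.9 Ω
X_C = 1/(ωC) = 20.3 Ω
Net reactance X = X_L − X_C = -2.37 Ω
Z = 23.5 − j2.37 Ω
|Z| = √(23.5² + 2.37²) = 23.6 Ω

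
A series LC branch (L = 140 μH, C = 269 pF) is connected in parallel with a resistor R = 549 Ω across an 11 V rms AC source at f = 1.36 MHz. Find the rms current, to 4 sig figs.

ω = 2πf = 8.545e+06 rad/s
X_L = ωL = 1196 Ω
X_C = 1/(ωC) = 435.0 Ω
Branch 1: Z₁ = R = 549.0 Ω
Branch 2 (series LC): Z₂ = j(X_L − X_C) = j761.3 Ω
Parallel: Z = Z₁Z₂/(Z₁+Z₂), |Z| = 445.3 Ω, ∠Z = 35.80°
I = V/|Z| = 11/445.3 = 24.70 mA

24.70 mA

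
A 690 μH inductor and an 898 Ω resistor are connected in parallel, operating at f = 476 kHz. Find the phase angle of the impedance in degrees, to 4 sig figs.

23.52°

ω = 2πf = 2.991e+06 rad/s
X_L = ωL = 2064 Ω
Parallel: admittances add. Y = 1/R + 1/(jωL)
Y = (0.001114 − j0.0004846) S
|Y| = 0.001214 S → |Z| = 1/|Y| = 823.4 Ω, ∠Z = −∠Y = 23.52°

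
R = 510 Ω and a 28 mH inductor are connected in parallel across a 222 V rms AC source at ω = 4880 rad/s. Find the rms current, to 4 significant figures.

1.682 A

X_L = ωL = 136.6 Ω
Parallel: admittances add. Y = 1/R + 1/(jωL)
Y = (0.001961 − j0.007319) S
|Y| = 0.007577 S → |Z| = 1/|Y| = 132.0 Ω, ∠Z = −∠Y = 75.00°
I = V/|Z| = 222/132.0 = 1.682 A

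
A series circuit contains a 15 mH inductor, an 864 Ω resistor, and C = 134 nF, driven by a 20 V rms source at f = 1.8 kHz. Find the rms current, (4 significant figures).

ω = 2πf = 11310 rad/s
X_L = ωL = 169.6 Ω
X_C = 1/(ωC) = 659.8 Ω
Net reactance X = X_L − X_C = -490.2 Ω
Z = 864.0 − j490.2 Ω
|Z| = √(864.0² + 490.2²) = 993.4 Ω
I = V/|Z| = 20/993.4 = 20.13 mA

20.13 mA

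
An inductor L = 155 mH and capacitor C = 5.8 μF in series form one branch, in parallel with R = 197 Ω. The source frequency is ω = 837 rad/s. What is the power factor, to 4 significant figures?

X_L = ωL = 129.7 Ω
X_C = 1/(ωC) = 206.0 Ω
Branch 1: Z₁ = R = 197.0 Ω
Branch 2 (series LC): Z₂ = j(X_L − X_C) = −j76.26 Ω
Parallel: Z = Z₁Z₂/(Z₁+Z₂), |Z| = 71.11 Ω, ∠Z = -68.84°
cos φ = cos(-68.84°) = 0.3610

0.3610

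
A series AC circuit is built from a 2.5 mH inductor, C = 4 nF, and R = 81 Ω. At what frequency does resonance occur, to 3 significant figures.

50.3 kHz

ω₀ = 1/√(LC) = 1/√(0.0025 × 4e-09) = 316200 rad/s
f₀ = ω₀/(2π) = 50.3 kHz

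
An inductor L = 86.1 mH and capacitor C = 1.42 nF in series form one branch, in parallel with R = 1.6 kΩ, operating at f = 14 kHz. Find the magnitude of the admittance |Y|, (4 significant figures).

ω = 2πf = 87960 rad/s
X_L = ωL = 7574 Ω
X_C = 1/(ωC) = 8006 Ω
Branch 1: Z₁ = R = 1600 Ω
Branch 2 (series LC): Z₂ = j(X_L − X_C) = −j432.0 Ω
Parallel: Z = Z₁Z₂/(Z₁+Z₂), |Z| = 417.1 Ω, ∠Z = -74.89°
|Y| = 1/|Z| = 2.398 mS

2.398 mS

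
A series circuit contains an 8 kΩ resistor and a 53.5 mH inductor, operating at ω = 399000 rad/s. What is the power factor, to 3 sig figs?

0.351

X_L = ωL = 21300 Ω
Z = 8000 + j21300 Ω
|Z| = √(8000² + 21300²) = 22800 Ω
∠Z = arctan(21300/8000) = 69.5°
cos φ = cos(69.5°) = 0.351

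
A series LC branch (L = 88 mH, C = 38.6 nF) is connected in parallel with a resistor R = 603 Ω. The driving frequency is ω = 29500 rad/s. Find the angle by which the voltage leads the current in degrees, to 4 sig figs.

19.34°

X_L = ωL = 2596 Ω
X_C = 1/(ωC) = 878.2 Ω
Branch 1: Z₁ = R = 603.0 Ω
Branch 2 (series LC): Z₂ = j(X_L − X_C) = j1718 Ω
Parallel: Z = Z₁Z₂/(Z₁+Z₂), |Z| = 569.0 Ω, ∠Z = 19.34°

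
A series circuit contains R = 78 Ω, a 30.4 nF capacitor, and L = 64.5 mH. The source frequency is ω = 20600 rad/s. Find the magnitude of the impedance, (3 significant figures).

279 Ω

X_L = ωL = 1330 Ω
X_C = 1/(ωC) = 1600 Ω
Net reactance X = X_L − X_C = -268 Ω
Z = 78.0 − j268 Ω
|Z| = √(78.0² + 268²) = 279 Ω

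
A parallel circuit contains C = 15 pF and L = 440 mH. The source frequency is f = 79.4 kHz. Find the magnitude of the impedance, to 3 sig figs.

ω = 2πf = 498900 rad/s
X_L = ωL = 220000 Ω
X_C = 1/(ωC) = 134000 Ω
Parallel: admittances add. Y = 1/(jωL) + jωC
Y = (0 + j2.93e-06) S
|Y| = 2.93e-06 S → |Z| = 1/|Y| = 342000 Ω, ∠Z = −∠Y = -90.0°

342000 Ω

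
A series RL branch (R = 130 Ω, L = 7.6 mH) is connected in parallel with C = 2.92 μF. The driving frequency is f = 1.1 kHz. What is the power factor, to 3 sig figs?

ω = 2πf = 6912 rad/s
X_L = ωL = 52.5 Ω
X_C = 1/(ωC) = 49.6 Ω
Branch 1 (R+jX_L): Z₁ = 130 + j52.5 Ω, |Z₁| = 140 Ω
Branch 2 (−jX_C): Z₂ = −j49.6 Ω
Parallel: Z = Z₁Z₂/(Z₁+Z₂), |Z| = 53.4 Ω, ∠Z = -69.3°
cos φ = cos(-69.3°) = 0.353

0.353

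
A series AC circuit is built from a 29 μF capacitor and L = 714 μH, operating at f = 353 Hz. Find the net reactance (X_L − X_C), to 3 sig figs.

-14.0 Ω

ω = 2πf = 2218 rad/s
X_L = ωL = 1.58 Ω
X_C = 1/(ωC) = 15.5 Ω
X = 1.58 − 15.5 = -14.0 Ω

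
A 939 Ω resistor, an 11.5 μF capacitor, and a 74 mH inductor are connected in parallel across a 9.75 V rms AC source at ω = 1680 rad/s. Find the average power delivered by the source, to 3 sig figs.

X_L = ωL = 124 Ω
X_C = 1/(ωC) = 51.8 Ω
Parallel: admittances add. Y = 1/R + 1/(jωL) + jωC
Y = (0.00106 + j0.0113) S
|Y| = 0.0113 S → |Z| = 1/|Y| = 88.3 Ω, ∠Z = −∠Y = -84.6°
I = V/|Z| = 110 mA
P = VI cos φ = 9.75 × 0.110 × cos(-84.6°) = 101 mW

101 mW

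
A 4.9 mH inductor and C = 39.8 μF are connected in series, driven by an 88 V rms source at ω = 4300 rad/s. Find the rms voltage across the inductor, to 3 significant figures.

122 V

X_L = ωL = 21.1 Ω
X_C = 1/(ωC) = 5.84 Ω
Net reactance X = X_L − X_C = 15.2 Ω
Z = j15.2 Ω
|Z| = √(0² + 15.2²) = 15.2 Ω
I = V/|Z| = 5.78 A
V_L = I·|Z_L| = 5.78 × 21.1 = 122 V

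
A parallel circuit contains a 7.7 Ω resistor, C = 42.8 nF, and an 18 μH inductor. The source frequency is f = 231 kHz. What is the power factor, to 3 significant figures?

ω = 2πf = 1.451e+06 rad/s
X_L = ωL = 26.1 Ω
X_C = 1/(ωC) = 16.1 Ω
Parallel: admittances add. Y = 1/R + 1/(jωL) + jωC
Y = (0.130 + j0.0238) S
|Y| = 0.132 S → |Z| = 1/|Y| = 7.57 Ω, ∠Z = −∠Y = -10.4°
cos φ = cos(-10.4°) = 0.984

0.984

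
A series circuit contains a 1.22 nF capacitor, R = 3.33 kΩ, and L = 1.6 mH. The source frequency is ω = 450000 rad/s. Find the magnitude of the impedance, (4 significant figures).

3507 Ω

X_L = ωL = 720.0 Ω
X_C = 1/(ωC) = 1821 Ω
Net reactance X = X_L − X_C = -1101 Ω
Z = 3330 − j1101 Ω
|Z| = √(3330² + 1101²) = 3507 Ω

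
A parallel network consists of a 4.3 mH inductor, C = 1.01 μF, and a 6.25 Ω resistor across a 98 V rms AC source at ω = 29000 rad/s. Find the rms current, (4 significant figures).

X_L = ωL = 124.7 Ω
X_C = 1/(ωC) = 34.14 Ω
Parallel: admittances add. Y = 1/R + 1/(jωL) + jωC
Y = (0.1600 + j0.02127) S
|Y| = 0.1614 S → |Z| = 1/|Y| = 6.195 Ω, ∠Z = −∠Y = -7.573°
I = V/|Z| = 98/6.195 = 15.82 A

15.82 A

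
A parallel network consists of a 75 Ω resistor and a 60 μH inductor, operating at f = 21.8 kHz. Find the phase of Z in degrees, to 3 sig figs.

83.7°

ω = 2πf = 137000 rad/s
X_L = ωL = 8.22 Ω
Parallel: admittances add. Y = 1/R + 1/(jωL)
Y = (0.0133 − j0.122) S
|Y| = 0.122 S → |Z| = 1/|Y| = 8.17 Ω, ∠Z = −∠Y = 83.7°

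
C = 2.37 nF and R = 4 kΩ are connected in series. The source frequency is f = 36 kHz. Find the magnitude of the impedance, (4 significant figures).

ω = 2πf = 226200 rad/s
X_C = 1/(ωC) = 1865 Ω
Z = 4000 − j1865 Ω
|Z| = √(4000² + 1865²) = 4414 Ω

4414 Ω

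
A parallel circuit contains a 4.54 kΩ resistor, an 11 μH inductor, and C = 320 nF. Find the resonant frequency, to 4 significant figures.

ω₀ = 1/√(LC) = 1/√(1.1e-05 × 3.2e-07) = 533000 rad/s
f₀ = ω₀/(2π) = 84.83 kHz

84.83 kHz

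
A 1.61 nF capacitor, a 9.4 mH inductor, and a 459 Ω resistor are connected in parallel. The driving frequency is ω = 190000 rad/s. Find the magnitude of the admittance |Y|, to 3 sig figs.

2.19 mS

X_L = ωL = 1790 Ω
X_C = 1/(ωC) = 3270 Ω
Parallel: admittances add. Y = 1/R + 1/(jωL) + jωC
Y = (0.00218 − j0.000254) S
|Y| = 0.00219 S → |Z| = 1/|Y| = 456 Ω, ∠Z = −∠Y = 6.65°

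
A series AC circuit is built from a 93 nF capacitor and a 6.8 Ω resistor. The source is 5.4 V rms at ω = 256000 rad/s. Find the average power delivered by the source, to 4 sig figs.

109.5 mW

X_C = 1/(ωC) = 42.00 Ω
Z = 6.800 − j42.00 Ω
|Z| = √(6.800² + 42.00²) = 42.55 Ω
∠Z = arctan(-42.00/6.800) = -80.80°
I = V/|Z| = 126.9 mA
P = VI cos φ = 5.4 × 0.1269 × cos(-80.80°) = 109.5 mW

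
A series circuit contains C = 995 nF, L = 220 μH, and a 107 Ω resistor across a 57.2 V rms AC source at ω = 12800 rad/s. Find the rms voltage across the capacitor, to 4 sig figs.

X_L = ωL = 2.816 Ω
X_C = 1/(ωC) = 78.52 Ω
Net reactance X = X_L − X_C = -75.70 Ω
Z = 107.0 − j75.70 Ω
|Z| = √(107.0² + 75.70²) = 131.1 Ω
I = V/|Z| = 436.4 mA
V_C = I·|Z_C| = 0.4364 × 78.52 = 34.27 V

34.27 V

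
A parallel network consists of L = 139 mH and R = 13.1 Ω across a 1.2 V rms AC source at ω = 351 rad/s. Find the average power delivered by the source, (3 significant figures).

110 mW

X_L = ωL = 48.8 Ω
Parallel: admittances add. Y = 1/R + 1/(jωL)
Y = (0.0763 − j0.0205) S
|Y| = 0.0790 S → |Z| = 1/|Y| = 12.7 Ω, ∠Z = −∠Y = 15.0°
I = V/|Z| = 94.8 mA
P = VI cos φ = 1.2 × 0.0948 × cos(15.0°) = 110 mW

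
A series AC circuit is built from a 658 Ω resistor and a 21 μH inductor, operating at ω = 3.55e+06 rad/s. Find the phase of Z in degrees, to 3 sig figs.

X_L = ωL = 74.5 Ω
Z = 658 + j74.5 Ω
|Z| = √(658² + 74.5²) = 662 Ω
∠Z = arctan(74.5/658) = 6.46°

6.46°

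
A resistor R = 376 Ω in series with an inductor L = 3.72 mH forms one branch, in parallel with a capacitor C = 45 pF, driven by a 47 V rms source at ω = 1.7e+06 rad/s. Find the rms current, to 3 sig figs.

X_L = ωL = 6320 Ω
X_C = 1/(ωC) = 13100 Ω
Branch 1 (R+jX_L): Z₁ = 376 + j6320 Ω, |Z₁| = 6340 Ω
Branch 2 (−jX_C): Z₂ = −j13100 Ω
Parallel: Z = Z₁Z₂/(Z₁+Z₂), |Z| = 12300 Ω, ∠Z = 83.4°
I = V/|Z| = 47/12300 = 3.84 mA

3.84 mA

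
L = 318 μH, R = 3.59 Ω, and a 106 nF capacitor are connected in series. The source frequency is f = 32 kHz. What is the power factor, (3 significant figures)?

0.206

ω = 2πf = 201100 rad/s
X_L = ωL = 63.9 Ω
X_C = 1/(ωC) = 46.9 Ω
Net reactance X = X_L − X_C = 17.0 Ω
Z = 3.59 + j17.0 Ω
|Z| = √(3.59² + 17.0²) = 17.4 Ω
∠Z = arctan(17.0/3.59) = 78.1°
cos φ = cos(78.1°) = 0.206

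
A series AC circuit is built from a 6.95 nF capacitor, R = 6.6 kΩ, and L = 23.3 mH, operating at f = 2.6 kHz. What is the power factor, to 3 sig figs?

0.617

ω = 2πf = 16340 rad/s
X_L = ωL = 381 Ω
X_C = 1/(ωC) = 8810 Ω
Net reactance X = X_L − X_C = -8430 Ω
Z = 6600 − j8430 Ω
|Z| = √(6600² + 8430²) = 10700 Ω
∠Z = arctan(-8430/6600) = -51.9°
cos φ = cos(-51.9°) = 0.617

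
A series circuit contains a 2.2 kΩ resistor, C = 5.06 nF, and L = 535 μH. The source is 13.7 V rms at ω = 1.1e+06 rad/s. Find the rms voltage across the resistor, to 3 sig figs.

13.5 V

X_L = ωL = 588 Ω
X_C = 1/(ωC) = 180 Ω
Net reactance X = X_L − X_C = 409 Ω
Z = 2200 + j409 Ω
|Z| = √(2200² + 409²) = 2240 Ω
I = V/|Z| = 6.12 mA
V_R = I·|Z_R| = 0.00612 × 2200 = 13.5 V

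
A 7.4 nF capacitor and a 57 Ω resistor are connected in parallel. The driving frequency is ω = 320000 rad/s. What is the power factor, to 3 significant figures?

X_C = 1/(ωC) = 422 Ω
Parallel: admittances add. Y = 1/R + jωC
Y = (0.0175 + j0.00237) S
|Y| = 0.0177 S → |Z| = 1/|Y| = 56.5 Ω, ∠Z = −∠Y = -7.69°
cos φ = cos(-7.69°) = 0.991

0.991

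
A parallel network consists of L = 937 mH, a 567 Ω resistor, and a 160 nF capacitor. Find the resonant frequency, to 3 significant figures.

ω₀ = 1/√(LC) = 1/√(0.937 × 1.6e-07) = 2583 rad/s
f₀ = ω₀/(2π) = 411 Hz

411 Hz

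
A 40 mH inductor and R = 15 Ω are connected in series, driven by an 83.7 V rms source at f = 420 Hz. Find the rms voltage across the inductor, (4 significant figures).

ω = 2πf = 2639 rad/s
X_L = ωL = 105.6 Ω
Z = 15.00 + j105.6 Ω
|Z| = √(15.00² + 105.6²) = 106.6 Ω
I = V/|Z| = 785.0 mA
V_L = I·|Z_L| = 0.7850 × 105.6 = 82.87 V

82.87 V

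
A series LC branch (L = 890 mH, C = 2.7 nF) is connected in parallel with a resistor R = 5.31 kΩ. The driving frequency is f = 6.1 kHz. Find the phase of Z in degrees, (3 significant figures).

12.3°

ω = 2πf = 38330 rad/s
X_L = ωL = 34100 Ω
X_C = 1/(ωC) = 9660 Ω
Branch 1: Z₁ = R = 5310 Ω
Branch 2 (series LC): Z₂ = j(X_L − X_C) = j24400 Ω
Parallel: Z = Z₁Z₂/(Z₁+Z₂), |Z| = 5190 Ω, ∠Z = 12.3°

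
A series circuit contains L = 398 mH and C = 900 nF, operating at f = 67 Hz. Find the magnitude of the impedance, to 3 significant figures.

2470 Ω

ω = 2πf = 421.0 rad/s
X_L = ωL = 168 Ω
X_C = 1/(ωC) = 2640 Ω
Net reactance X = X_L − X_C = -2470 Ω
Z = − j2470 Ω
|Z| = √(0² + 2470²) = 2470 Ω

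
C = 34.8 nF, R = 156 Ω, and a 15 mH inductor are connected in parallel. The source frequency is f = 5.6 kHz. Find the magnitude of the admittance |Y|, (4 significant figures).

6.445 mS

ω = 2πf = 35190 rad/s
X_L = ωL = 527.8 Ω
X_C = 1/(ωC) = 816.7 Ω
Parallel: admittances add. Y = 1/R + 1/(jωL) + jωC
Y = (0.006410 − j0.0006702) S
|Y| = 0.006445 S → |Z| = 1/|Y| = 155.2 Ω, ∠Z = −∠Y = 5.969°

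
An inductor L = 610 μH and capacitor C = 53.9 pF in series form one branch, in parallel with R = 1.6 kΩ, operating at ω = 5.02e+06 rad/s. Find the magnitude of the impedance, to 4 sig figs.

589.1 Ω

X_L = ωL = 3062 Ω
X_C = 1/(ωC) = 3696 Ω
Branch 1: Z₁ = R = 1600 Ω
Branch 2 (series LC): Z₂ = j(X_L − X_C) = −j633.6 Ω
Parallel: Z = Z₁Z₂/(Z₁+Z₂), |Z| = 589.1 Ω, ∠Z = -68.40°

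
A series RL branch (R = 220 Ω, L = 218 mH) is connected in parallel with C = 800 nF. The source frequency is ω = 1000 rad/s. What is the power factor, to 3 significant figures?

X_L = ωL = 218 Ω
X_C = 1/(ωC) = 1250 Ω
Branch 1 (R+jX_L): Z₁ = 220 + j218 Ω, |Z₁| = 310 Ω
Branch 2 (−jX_C): Z₂ = −j1250 Ω
Parallel: Z = Z₁Z₂/(Z₁+Z₂), |Z| = 367 Ω, ∠Z = 32.7°
cos φ = cos(32.7°) = 0.841

0.841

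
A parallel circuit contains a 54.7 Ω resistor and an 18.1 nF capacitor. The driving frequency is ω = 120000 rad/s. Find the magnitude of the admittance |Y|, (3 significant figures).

X_C = 1/(ωC) = 460 Ω
Parallel: admittances add. Y = 1/R + jωC
Y = (0.0183 + j0.00217) S
|Y| = 0.0184 S → |Z| = 1/|Y| = 54.3 Ω, ∠Z = −∠Y = -6.78°

18.4 mS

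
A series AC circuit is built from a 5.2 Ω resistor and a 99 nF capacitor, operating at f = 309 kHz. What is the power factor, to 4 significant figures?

0.7069

ω = 2πf = 1.942e+06 rad/s
X_C = 1/(ωC) = 5.203 Ω
Z = 5.200 − j5.203 Ω
|Z| = √(5.200² + 5.203²) = 7.356 Ω
∠Z = arctan(-5.203/5.200) = -45.01°
cos φ = cos(-45.01°) = 0.7069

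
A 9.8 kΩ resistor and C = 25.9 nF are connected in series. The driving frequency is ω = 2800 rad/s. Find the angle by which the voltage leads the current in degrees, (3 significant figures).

-54.6°

X_C = 1/(ωC) = 13800 Ω
Z = 9800 − j13800 Ω
|Z| = √(9800² + 13800²) = 16900 Ω
∠Z = arctan(-13800/9800) = -54.6°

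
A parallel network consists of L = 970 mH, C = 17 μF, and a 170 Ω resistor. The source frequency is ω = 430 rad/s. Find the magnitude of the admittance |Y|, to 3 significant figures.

X_L = ωL = 417 Ω
X_C = 1/(ωC) = 137 Ω
Parallel: admittances add. Y = 1/R + 1/(jωL) + jωC
Y = (0.00588 + j0.00491) S
|Y| = 0.00766 S → |Z| = 1/|Y| = 130 Ω, ∠Z = −∠Y = -39.9°

7.66 mS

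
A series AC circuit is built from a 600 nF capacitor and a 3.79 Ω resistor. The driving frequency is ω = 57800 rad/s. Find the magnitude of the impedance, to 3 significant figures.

29.1 Ω

X_C = 1/(ωC) = 28.8 Ω
Z = 3.79 − j28.8 Ω
|Z| = √(3.79² + 28.8²) = 29.1 Ω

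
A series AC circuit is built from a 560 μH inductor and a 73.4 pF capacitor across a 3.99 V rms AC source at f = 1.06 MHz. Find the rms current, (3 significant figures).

ω = 2πf = 6.66e+06 rad/s
X_L = ωL = 3730 Ω
X_C = 1/(ωC) = 2050 Ω
Net reactance X = X_L − X_C = 1680 Ω
Z = j1680 Ω
|Z| = √(0² + 1680²) = 1680 Ω
I = V/|Z| = 3.99/1680 = 2.37 mA

2.37 mA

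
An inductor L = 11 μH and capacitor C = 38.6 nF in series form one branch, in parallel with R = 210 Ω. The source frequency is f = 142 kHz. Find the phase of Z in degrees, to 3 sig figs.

-84.8°

ω = 2πf = 892200 rad/s
X_L = ωL = 9.81 Ω
X_C = 1/(ωC) = 29.0 Ω
Branch 1: Z₁ = R = 210 Ω
Branch 2 (series LC): Z₂ = j(X_L − X_C) = −j19.2 Ω
Parallel: Z = Z₁Z₂/(Z₁+Z₂), |Z| = 19.1 Ω, ∠Z = -84.8°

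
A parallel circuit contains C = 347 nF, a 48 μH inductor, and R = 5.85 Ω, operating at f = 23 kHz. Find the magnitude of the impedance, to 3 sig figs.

ω = 2πf = 144500 rad/s
X_L = ωL = 6.94 Ω
X_C = 1/(ωC) = 19.9 Ω
Parallel: admittances add. Y = 1/R + 1/(jωL) + jωC
Y = (0.171 − j0.0940) S
|Y| = 0.195 S → |Z| = 1/|Y| = 5.13 Ω, ∠Z = −∠Y = 28.8°

5.13 Ω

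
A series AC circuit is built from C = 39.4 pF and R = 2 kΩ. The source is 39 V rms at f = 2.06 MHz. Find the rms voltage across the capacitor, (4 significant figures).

27.30 V

ω = 2πf = 1.294e+07 rad/s
X_C = 1/(ωC) = 1961 Ω
Z = 2000 − j1961 Ω
|Z| = √(2000² + 1961²) = 2801 Ω
I = V/|Z| = 13.92 mA
V_C = I·|Z_C| = 0.01392 × 1961 = 27.30 V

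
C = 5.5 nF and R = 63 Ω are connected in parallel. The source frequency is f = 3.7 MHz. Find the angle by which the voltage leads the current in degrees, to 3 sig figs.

ω = 2πf = 2.325e+07 rad/s
X_C = 1/(ωC) = 7.82 Ω
Parallel: admittances add. Y = 1/R + jωC
Y = (0.0159 + j0.128) S
|Y| = 0.129 S → |Z| = 1/|Y| = 7.76 Ω, ∠Z = −∠Y = -82.9°

-82.9°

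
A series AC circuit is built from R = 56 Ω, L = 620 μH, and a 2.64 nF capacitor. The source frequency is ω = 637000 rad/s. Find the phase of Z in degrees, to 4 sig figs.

X_L = ωL = 394.9 Ω
X_C = 1/(ωC) = 594.6 Ω
Net reactance X = X_L − X_C = -199.7 Ω
Z = 56.00 − j199.7 Ω
|Z| = √(56.00² + 199.7²) = 207.4 Ω
∠Z = arctan(-199.7/56.00) = -74.34°

-74.34°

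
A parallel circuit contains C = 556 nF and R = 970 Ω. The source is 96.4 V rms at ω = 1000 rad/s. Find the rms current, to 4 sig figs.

X_C = 1/(ωC) = 1799 Ω
Parallel: admittances add. Y = 1/R + jωC
Y = (0.001031 + j0.0005560) S
|Y| = 0.001171 S → |Z| = 1/|Y| = 853.8 Ω, ∠Z = −∠Y = -28.34°
I = V/|Z| = 96.4/853.8 = 112.9 mA

112.9 mA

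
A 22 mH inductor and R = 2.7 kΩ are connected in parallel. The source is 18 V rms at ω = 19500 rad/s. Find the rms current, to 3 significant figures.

X_L = ωL = 429 Ω
Parallel: admittances add. Y = 1/R + 1/(jωL)
Y = (0.000370 − j0.00233) S
|Y| = 0.00236 S → |Z| = 1/|Y| = 424 Ω, ∠Z = −∠Y = 81.0°
I = V/|Z| = 18/424 = 42.5 mA

42.5 mA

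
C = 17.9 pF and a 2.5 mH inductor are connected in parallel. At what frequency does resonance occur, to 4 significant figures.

ω₀ = 1/√(LC) = 1/√(0.0025 × 1.79e-11) = 4.727e+06 rad/s
f₀ = ω₀/(2π) = 752.4 kHz

752.4 kHz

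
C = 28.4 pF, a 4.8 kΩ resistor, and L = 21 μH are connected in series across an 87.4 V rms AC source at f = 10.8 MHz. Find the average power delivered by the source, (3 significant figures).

ω = 2πf = 6.786e+07 rad/s
X_L = ωL = 1430 Ω
X_C = 1/(ωC) = 519 Ω
Net reactance X = X_L − X_C = 906 Ω
Z = 4800 + j906 Ω
|Z| = √(4800² + 906²) = 4880 Ω
∠Z = arctan(906/4800) = 10.7°
I = V/|Z| = 17.9 mA
P = VI cos φ = 87.4 × 0.0179 × cos(10.7°) = 1.54 W

1.54 W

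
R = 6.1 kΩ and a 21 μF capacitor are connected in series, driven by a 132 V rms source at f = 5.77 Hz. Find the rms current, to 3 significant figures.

ω = 2πf = 36.25 rad/s
X_C = 1/(ωC) = 1310 Ω
Z = 6100 − j1310 Ω
|Z| = √(6100² + 1310²) = 6240 Ω
I = V/|Z| = 132/6240 = 21.2 mA

21.2 mA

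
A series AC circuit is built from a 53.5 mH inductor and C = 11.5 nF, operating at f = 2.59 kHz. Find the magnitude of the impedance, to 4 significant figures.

ω = 2πf = 16270 rad/s
X_L = ωL = 870.6 Ω
X_C = 1/(ωC) = 5343 Ω
Net reactance X = X_L − X_C = -4473 Ω
Z = − j4473 Ω
|Z| = √(0² + 4473²) = 4473 Ω

4473 Ω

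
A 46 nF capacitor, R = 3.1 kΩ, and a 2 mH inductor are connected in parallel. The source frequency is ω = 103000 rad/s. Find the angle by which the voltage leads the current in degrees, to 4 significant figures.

X_L = ωL = 206.0 Ω
X_C = 1/(ωC) = 211.1 Ω
Parallel: admittances add. Y = 1/R + 1/(jωL) + jωC
Y = (0.0003226 − j0.0001164) S
|Y| = 0.0003429 S → |Z| = 1/|Y| = 2916 Ω, ∠Z = −∠Y = 19.84°

19.84°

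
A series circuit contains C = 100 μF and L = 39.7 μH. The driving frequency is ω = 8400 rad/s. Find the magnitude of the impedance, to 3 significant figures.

X_L = ωL = 0.333 Ω
X_C = 1/(ωC) = 1.19 Ω
Net reactance X = X_L − X_C = -0.857 Ω
Z = − j0.857 Ω
|Z| = √(0² + 0.857²) = 0.857 Ω

0.857 Ω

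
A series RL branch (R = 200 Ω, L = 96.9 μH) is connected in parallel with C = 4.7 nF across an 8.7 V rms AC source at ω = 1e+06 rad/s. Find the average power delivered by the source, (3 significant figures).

307 mW

X_L = ωL = 96.9 Ω
X_C = 1/(ωC) = 213 Ω
Branch 1 (R+jX_L): Z₁ = 200 + j96.9 Ω, |Z₁| = 222 Ω
Branch 2 (−jX_C): Z₂ = −j213 Ω
Parallel: Z = Z₁Z₂/(Z₁+Z₂), |Z| = 205 Ω, ∠Z = -34.1°
I = V/|Z| = 42.5 mA
P = VI cos φ = 8.7 × 0.0425 × cos(-34.1°) = 307 mW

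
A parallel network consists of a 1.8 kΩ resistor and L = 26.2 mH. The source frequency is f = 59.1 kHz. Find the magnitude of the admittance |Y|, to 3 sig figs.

565 μS

ω = 2πf = 371300 rad/s
X_L = ωL = 9730 Ω
Parallel: admittances add. Y = 1/R + 1/(jωL)
Y = (0.000556 − j0.000103) S
|Y| = 0.000565 S → |Z| = 1/|Y| = 1770 Ω, ∠Z = −∠Y = 10.5°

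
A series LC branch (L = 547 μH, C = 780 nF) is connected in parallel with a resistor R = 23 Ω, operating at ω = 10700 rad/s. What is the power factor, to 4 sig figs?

X_L = ωL = 5.853 Ω
X_C = 1/(ωC) = 119.8 Ω
Branch 1: Z₁ = R = 23.00 Ω
Branch 2 (series LC): Z₂ = j(X_L − X_C) = −j114.0 Ω
Parallel: Z = Z₁Z₂/(Z₁+Z₂), |Z| = 22.55 Ω, ∠Z = -11.41°
cos φ = cos(-11.41°) = 0.9802

0.9802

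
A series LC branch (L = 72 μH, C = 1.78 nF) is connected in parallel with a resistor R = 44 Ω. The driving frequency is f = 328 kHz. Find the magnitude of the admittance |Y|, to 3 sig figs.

ω = 2πf = 2.061e+06 rad/s
X_L = ωL = 148 Ω
X_C = 1/(ωC) = 273 Ω
Branch 1: Z₁ = R = 44.0 Ω
Branch 2 (series LC): Z₂ = j(X_L − X_C) = −j124 Ω
Parallel: Z = Z₁Z₂/(Z₁+Z₂), |Z| = 41.5 Ω, ∠Z = -19.5°
|Y| = 1/|Z| = 24.1 mS

24.1 mS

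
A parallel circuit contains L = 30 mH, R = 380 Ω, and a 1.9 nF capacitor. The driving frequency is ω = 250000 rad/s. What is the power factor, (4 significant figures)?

X_L = ωL = 7500 Ω
X_C = 1/(ωC) = 2105 Ω
Parallel: admittances add. Y = 1/R + 1/(jωL) + jωC
Y = (0.002632 + j0.0003417) S
|Y| = 0.002654 S → |Z| = 1/|Y| = 376.8 Ω, ∠Z = −∠Y = -7.398°
cos φ = cos(-7.398°) = 0.9917

0.9917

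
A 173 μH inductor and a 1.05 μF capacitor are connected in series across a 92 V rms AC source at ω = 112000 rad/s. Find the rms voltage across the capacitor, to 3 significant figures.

X_L = ωL = 19.4 Ω
X_C = 1/(ωC) = 8.50 Ω
Net reactance X = X_L − X_C = 10.9 Ω
Z = j10.9 Ω
|Z| = √(0² + 10.9²) = 10.9 Ω
I = V/|Z| = 8.46 A
V_C = I·|Z_C| = 8.46 × 8.50 = 72.0 V

72.0 V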